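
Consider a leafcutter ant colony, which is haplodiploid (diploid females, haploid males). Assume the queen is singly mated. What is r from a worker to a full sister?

0.75

Haplodiploid full sisters inherit their father's entire haploid genome identically (contributing 1/2) and on average half of their mother's contribution (1/2 · 1/2 = 1/4); r = 1/2 + 1/4 = 3/4.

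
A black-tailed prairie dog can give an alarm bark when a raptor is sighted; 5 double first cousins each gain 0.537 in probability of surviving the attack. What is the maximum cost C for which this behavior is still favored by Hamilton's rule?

0.67125

r to a double first cousin = 0.25 (double first cousins share both grandparent pairs — four paths of length 4: r = 4·(1/2)^4 = 1/4).
Hamilton's rule: n·r·B > C, so the trait is favored while C < n·r·B = 5·0.25·0.537 = 0.67125.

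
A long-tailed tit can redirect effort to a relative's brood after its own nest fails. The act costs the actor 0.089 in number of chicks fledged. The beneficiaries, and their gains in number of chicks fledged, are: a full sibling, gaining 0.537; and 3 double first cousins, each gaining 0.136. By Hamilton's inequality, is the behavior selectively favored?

Hamilton's rule: the trait is favored when the sum of r·B over every recipient exceeds the actor's cost C.
r to a full sibling = 0.5 (full sibs share both parents — two paths of length 2: r = 2·(1/2)^2 = 1/2).
r to a double first cousin = 0.25 (double first cousins share both grandparent pairs — four paths of length 4: r = 4·(1/2)^4 = 1/4).
Summing one r·B term per recipient: 1·0.5·0.537 + 3·0.25·0.136 = 0.3705.
0.3705 > 0.089: the indirect benefit exceeds the cost.

Yes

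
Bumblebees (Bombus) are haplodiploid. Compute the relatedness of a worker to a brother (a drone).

0.25

Her haploid brother carries none of their father's genes and a random half of their mother's genome; that half matches the maternal half of her own genome with probability 1/2: r = 1/2 · 1/2 = 1/4.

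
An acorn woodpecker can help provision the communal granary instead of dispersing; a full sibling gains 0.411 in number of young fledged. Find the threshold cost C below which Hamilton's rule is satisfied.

r to a full sibling = 0.5 (full sibs share both parents — two paths of length 2: r = 2·(1/2)^2 = 1/2).
Hamilton's rule: n·r·B > C, so the trait is favored while C < n·r·B = 1·0.5·0.411 = 0.2055.

0.2055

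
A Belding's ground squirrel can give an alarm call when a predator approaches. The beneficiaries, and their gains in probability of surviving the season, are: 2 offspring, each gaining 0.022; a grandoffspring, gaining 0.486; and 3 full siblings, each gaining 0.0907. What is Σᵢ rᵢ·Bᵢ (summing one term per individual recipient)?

0.27955

r to an offspring = 1/2 (one parent–offspring link: r = (1/2)^1 = 1/2).
r to a grandoffspring = 1/4 (two parent–offspring links: r = (1/2)^2 = 1/4).
r to a full sibling = 0.5 (full sibs share both parents — two paths of length 2: r = 2·(1/2)^2 = 1/2).
Summing one r·B term per recipient: 2·0.5·0.022 + 1·0.25·0.486 + 3·0.5·0.0907 = 0.27955.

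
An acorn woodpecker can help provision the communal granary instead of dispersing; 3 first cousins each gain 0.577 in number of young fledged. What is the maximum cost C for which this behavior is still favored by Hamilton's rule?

0.216375

r to a first cousin = 1/8 (first cousins share one grandparent pair — two paths of length 4: r = 2·(1/2)^4 = 1/8).
Hamilton's rule: n·r·B > C, so the trait is favored while C < n·r·B = 3·0.125·0.577 = 0.216375.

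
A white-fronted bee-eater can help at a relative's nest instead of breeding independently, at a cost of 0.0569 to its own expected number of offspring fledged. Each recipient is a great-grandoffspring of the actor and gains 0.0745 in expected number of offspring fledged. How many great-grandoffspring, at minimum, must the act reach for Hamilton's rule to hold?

r to a great-grandoffspring = 1/8 (three parent–offspring links: r = (1/2)^3 = 1/8).
Hamilton's rule: n·r·B > C  ⇒  n > C/(r·B) = 0.0569/(0.125·0.0745) = 6.11.
The smallest integer exceeding 6.11 is 7.

7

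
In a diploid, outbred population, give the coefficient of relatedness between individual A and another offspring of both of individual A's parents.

0.5

Each parent–offspring link contributes a factor of 1/2, and independent paths through distinct common ancestors add.
Full sibs share both parents — two paths of length 2: r = 2·(1/2)^2 = 1/2.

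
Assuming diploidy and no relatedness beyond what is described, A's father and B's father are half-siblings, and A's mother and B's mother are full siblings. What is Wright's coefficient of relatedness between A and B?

With two independent routes of shared ancestry, r is the sum of the two contributions.
A and B are related in two ways: half first cousins through their fathers (r = 1/16) and first cousins through their mothers (r = 1/8).
r = 1/16 + 1/8 = 0.1875.

0.1875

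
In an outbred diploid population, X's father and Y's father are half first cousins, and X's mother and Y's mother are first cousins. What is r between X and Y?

0.046875

Independent pedigree routes through distinct common ancestors add.
X and Y are related in two ways: half second cousins through their fathers (r = 1/64) and second cousins through their mothers (r = 1/32).
r = 1/64 + 1/32 = 3/64 = 0.046875.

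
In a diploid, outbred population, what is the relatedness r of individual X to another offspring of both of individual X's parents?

Each parent–offspring link contributes a factor of 1/2, and independent paths through distinct common ancestors add.
Full sibs share both parents — two paths of length 2: r = 2·(1/2)^2 = 1/2.

0.5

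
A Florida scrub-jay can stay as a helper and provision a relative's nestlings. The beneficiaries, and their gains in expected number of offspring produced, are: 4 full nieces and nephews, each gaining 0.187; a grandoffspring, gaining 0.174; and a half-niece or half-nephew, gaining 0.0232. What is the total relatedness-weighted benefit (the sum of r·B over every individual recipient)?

r to a full niece or nephew = 1/4 (full aunt/uncle↔niece/nephew: two paths of length 3 through the shared grandparent pair: r = 2·(1/2)^3 = 1/4).
r to a grandoffspring = 0.25 (two parent–offspring links: r = (1/2)^2 = 1/4).
r to a half-niece or half-nephew = 0.125 (half-aunt/uncle↔niece/nephew: one path of length 3: r = (1/2)^3 = 1/8).
Summing one r·B term per recipient: 4·0.25·0.187 + 1·0.25·0.174 + 1·0.125·0.0232 = 0.2334.

0.2334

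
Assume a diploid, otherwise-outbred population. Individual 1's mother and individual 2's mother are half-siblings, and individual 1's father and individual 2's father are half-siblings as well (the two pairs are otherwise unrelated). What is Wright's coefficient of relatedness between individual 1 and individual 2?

0.125

Relatedness sums over independent paths through distinct common ancestors.
Individual 1 and individual 2 are related in two ways: half first cousins through their mothers (r = 1/16) and half first cousins through their fathers (r = 1/16).
r = 1/16 + 1/16 = 0.125.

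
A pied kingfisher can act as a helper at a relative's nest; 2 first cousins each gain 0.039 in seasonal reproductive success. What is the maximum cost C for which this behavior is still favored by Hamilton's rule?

0.00975

r to a first cousin = 0.125 (first cousins share one grandparent pair — two paths of length 4: r = 2·(1/2)^4 = 1/8).
Hamilton's rule: n·r·B > C, so the trait is favored while C < n·r·B = 2·0.125·0.039 = 0.00975.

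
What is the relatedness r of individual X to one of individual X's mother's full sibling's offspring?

Each parent–offspring link contributes a factor of 1/2, and independent paths through distinct common ancestors add.
First cousins share one grandparent pair — two paths of length 4: r = 2·(1/2)^4 = 1/8.

0.125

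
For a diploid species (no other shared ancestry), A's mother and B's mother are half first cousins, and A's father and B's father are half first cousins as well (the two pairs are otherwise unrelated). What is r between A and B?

0.03125

Independent pedigree routes through distinct common ancestors add.
A and B are related in two ways: half second cousins through their mothers (r = 1/64) and half second cousins through their fathers (r = 1/64).
r = 1/64 + 1/64 = 0.03125.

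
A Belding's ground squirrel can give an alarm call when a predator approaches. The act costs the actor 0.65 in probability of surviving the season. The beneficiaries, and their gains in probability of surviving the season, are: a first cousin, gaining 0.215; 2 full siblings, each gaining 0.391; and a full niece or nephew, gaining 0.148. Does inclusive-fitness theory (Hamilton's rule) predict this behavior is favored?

No

Hamilton's rule: the trait is favored when the sum of r·B over every recipient exceeds the actor's cost C.
r to a first cousin = 1/8 (first cousins share one grandparent pair — two paths of length 4: r = 2·(1/2)^4 = 1/8).
r to a full sibling = 1/2 (full sibs share both parents — two paths of length 2: r = 2·(1/2)^2 = 1/2).
r to a full niece or nephew = 0.25 (full aunt/uncle↔niece/nephew: two paths of length 3 through the shared grandparent pair: r = 2·(1/2)^3 = 1/4).
Summing one r·B term per recipient: 1·0.125·0.215 + 2·0.5·0.391 + 1·0.25·0.148 = 0.454875.
0.454875 < 0.65: the indirect benefit is less than the cost.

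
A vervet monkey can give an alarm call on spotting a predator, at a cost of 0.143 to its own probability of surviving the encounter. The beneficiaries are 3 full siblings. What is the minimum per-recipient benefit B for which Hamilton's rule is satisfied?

0.0953

r to a full sibling = 1/2 (full sibs share both parents — two paths of length 2: r = 2·(1/2)^2 = 1/2).
Hamilton's rule with n recipients of equal r: n·r·B > C, so B > C/(n·r) = 0.143/(3·0.5) = 0.0953.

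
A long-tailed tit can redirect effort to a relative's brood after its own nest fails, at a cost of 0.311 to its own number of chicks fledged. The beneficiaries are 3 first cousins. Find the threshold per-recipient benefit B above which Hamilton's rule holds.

r to a first cousin = 0.125 (first cousins share one grandparent pair — two paths of length 4: r = 2·(1/2)^4 = 1/8).
Hamilton's rule with n recipients of equal r: n·r·B > C, so B > C/(n·r) = 0.311/(3·0.125) = 0.8293.

0.8293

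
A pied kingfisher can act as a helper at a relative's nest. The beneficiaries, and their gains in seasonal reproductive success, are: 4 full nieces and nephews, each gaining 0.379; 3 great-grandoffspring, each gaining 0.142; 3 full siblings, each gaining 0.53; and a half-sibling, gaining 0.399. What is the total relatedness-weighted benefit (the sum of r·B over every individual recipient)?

1.327

r to a full niece or nephew = 0.25 (full aunt/uncle↔niece/nephew: two paths of length 3 through the shared grandparent pair: r = 2·(1/2)^3 = 1/4).
r to a great-grandoffspring = 0.125 (three parent–offspring links: r = (1/2)^3 = 1/8).
r to a full sibling = 0.5 (full sibs share both parents — two paths of length 2: r = 2·(1/2)^2 = 1/2).
r to a half-sibling = 1/4 (half-sibs share one parent — one path of length 2: r = (1/2)^2 = 1/4).
Summing one r·B term per recipient: 4·0.25·0.379 + 3·0.125·0.142 + 3·0.5·0.53 + 1·0.25·0.399 = 1.327.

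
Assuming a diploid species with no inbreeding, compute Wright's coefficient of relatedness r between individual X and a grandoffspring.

0.25

Two parent–offspring links: r = (1/2)^2 = 1/4.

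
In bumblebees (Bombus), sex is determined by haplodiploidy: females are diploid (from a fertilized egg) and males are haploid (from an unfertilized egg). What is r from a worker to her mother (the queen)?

One meiotic link between diploid queen and diploid daughter: r = 1/2.

0.5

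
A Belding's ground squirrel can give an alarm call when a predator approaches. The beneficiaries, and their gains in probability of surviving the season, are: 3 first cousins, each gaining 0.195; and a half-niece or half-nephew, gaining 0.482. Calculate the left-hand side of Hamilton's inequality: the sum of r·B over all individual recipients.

r to a first cousin = 1/8 (first cousins share one grandparent pair — two paths of length 4: r = 2·(1/2)^4 = 1/8).
r to a half-niece or half-nephew = 0.125 (half-aunt/uncle↔niece/nephew: one path of length 3: r = (1/2)^3 = 1/8).
Summing one r·B term per recipient: 3·0.125·0.195 + 1·0.125·0.482 = 0.133375.

0.133375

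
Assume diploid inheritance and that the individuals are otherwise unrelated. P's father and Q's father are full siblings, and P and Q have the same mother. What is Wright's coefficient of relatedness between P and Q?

With two independent routes of shared ancestry, r is the sum of the two contributions.
P and Q are related in two ways: first cousins through their fathers (r = 1/8) and half-sibs through their shared mother (r = 1/4).
r = 1/8 + 1/4 = 0.375.

0.375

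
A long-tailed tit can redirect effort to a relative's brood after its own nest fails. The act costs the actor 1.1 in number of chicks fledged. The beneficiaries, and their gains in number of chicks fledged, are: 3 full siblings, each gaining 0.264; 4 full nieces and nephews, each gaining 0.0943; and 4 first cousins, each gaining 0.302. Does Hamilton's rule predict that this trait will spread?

No

Hamilton's rule: the trait is favored when the sum of r·B over every recipient exceeds the actor's cost C.
r to a full sibling = 1/2 (full sibs share both parents — two paths of length 2: r = 2·(1/2)^2 = 1/2).
r to a full niece or nephew = 1/4 (full aunt/uncle↔niece/nephew: two paths of length 3 through the shared grandparent pair: r = 2·(1/2)^3 = 1/4).
r to a first cousin = 1/8 (first cousins share one grandparent pair — two paths of length 4: r = 2·(1/2)^4 = 1/8).
Summing one r·B term per recipient: 3·0.5·0.264 + 4·0.25·0.0943 + 4·0.125·0.302 = 0.6413.
0.6413 < 1.1: the indirect benefit is less than the cost.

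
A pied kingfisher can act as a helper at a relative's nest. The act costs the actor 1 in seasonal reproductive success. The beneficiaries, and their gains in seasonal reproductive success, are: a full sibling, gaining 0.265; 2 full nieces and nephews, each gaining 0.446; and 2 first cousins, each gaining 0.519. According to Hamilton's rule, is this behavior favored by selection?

Hamilton's rule: the trait is favored when the sum of r·B over every recipient exceeds the actor's cost C.
r to a full sibling = 1/2 (full sibs share both parents — two paths of length 2: r = 2·(1/2)^2 = 1/2).
r to a full niece or nephew = 0.25 (full aunt/uncle↔niece/nephew: two paths of length 3 through the shared grandparent pair: r = 2·(1/2)^3 = 1/4).
r to a first cousin = 1/8 (first cousins share one grandparent pair — two paths of length 4: r = 2·(1/2)^4 = 1/8).
Summing one r·B term per recipient: 1·0.5·0.265 + 2·0.25·0.446 + 2·0.125·0.519 = 0.48525.
0.48525 < 1: the indirect benefit is less than the cost.

No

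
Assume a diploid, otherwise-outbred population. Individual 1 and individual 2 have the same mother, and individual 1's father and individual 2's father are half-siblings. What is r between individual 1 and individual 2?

With two independent routes of shared ancestry, r is the sum of the two contributions.
Individual 1 and individual 2 are related in two ways: half-sibs through their shared mother (r = 1/4) and half first cousins through their fathers (r = 1/16).
r = 1/4 + 1/16 = 5/16 = 0.3125.

0.3125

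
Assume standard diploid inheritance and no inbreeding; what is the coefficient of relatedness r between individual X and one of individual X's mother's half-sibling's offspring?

Each parent–offspring link contributes a factor of 1/2, and independent paths through distinct common ancestors add.
Half first cousins share one grandparent — one path of length 4: r = (1/2)^4 = 1/16.

0.0625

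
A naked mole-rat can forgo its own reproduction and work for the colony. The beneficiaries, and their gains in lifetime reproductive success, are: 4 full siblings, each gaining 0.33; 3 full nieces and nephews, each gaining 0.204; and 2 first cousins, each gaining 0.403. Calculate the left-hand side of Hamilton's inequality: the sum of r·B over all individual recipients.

r to a full sibling = 0.5 (full sibs share both parents — two paths of length 2: r = 2·(1/2)^2 = 1/2).
r to a full niece or nephew = 1/4 (full aunt/uncle↔niece/nephew: two paths of length 3 through the shared grandparent pair: r = 2·(1/2)^3 = 1/4).
r to a first cousin = 1/8 (first cousins share one grandparent pair — two paths of length 4: r = 2·(1/2)^4 = 1/8).
Summing one r·B term per recipient: 4·0.5·0.33 + 3·0.25·0.204 + 2·0.125·0.403 = 0.91375.

0.91375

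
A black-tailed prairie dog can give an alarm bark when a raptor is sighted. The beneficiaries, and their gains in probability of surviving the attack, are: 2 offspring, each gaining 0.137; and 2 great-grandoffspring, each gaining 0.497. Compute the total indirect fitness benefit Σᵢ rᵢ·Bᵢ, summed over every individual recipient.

r to an offspring = 1/2 (one parent–offspring link: r = (1/2)^1 = 1/2).
r to a great-grandoffspring = 1/8 (three parent–offspring links: r = (1/2)^3 = 1/8).
Summing one r·B term per recipient: 2·0.5·0.137 + 2·0.125·0.497 = 0.26125.

0.26125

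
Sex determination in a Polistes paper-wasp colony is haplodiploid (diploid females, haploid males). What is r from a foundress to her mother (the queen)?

0.5

One meiotic link between diploid queen and diploid daughter: r = 1/2.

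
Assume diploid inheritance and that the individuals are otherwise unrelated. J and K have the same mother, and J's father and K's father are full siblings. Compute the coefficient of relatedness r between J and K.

Wright's path rule: contributions from independent ancestry routes add.
J and K are related in two ways: half-sibs through their shared mother (r = 1/4) and first cousins through their fathers (r = 1/8).
r = 1/4 + 1/8 = 0.375.

0.375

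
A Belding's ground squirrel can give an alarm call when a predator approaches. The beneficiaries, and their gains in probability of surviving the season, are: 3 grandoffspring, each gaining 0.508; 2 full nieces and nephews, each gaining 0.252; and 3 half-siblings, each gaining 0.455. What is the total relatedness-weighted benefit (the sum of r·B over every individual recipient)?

r to a grandoffspring = 1/4 (two parent–offspring links: r = (1/2)^2 = 1/4).
r to a full niece or nephew = 1/4 (full aunt/uncle↔niece/nephew: two paths of length 3 through the shared grandparent pair: r = 2·(1/2)^3 = 1/4).
r to a half-sibling = 1/4 (half-sibs share one parent — one path of length 2: r = (1/2)^2 = 1/4).
Summing one r·B term per recipient: 3·0.25·0.508 + 2·0.25·0.252 + 3·0.25·0.455 = 0.84825.

0.84825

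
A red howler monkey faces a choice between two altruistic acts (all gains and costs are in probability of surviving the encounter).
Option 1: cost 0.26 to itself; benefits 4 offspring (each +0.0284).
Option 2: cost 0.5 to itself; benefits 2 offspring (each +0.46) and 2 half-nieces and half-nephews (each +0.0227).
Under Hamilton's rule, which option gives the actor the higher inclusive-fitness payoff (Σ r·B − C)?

Option 2

Option 1: r to an offspring = 0.5.
Option 1: Σ r·B − C = (4·0.5·0.0284) − 0.26 = -0.2032.
Option 2: r to an offspring = 0.5.
Option 2: r to a half-niece or half-nephew = 0.125.
Option 2: Σ r·B − C = (2·0.5·0.46 + 2·0.125·0.0227) − 0.5 = -0.034325.
Option 2 has the higher net inclusive-fitness payoff.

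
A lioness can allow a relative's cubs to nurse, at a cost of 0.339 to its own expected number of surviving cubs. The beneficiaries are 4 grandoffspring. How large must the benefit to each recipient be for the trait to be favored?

0.339

r to a grandoffspring = 1/4 (two parent–offspring links: r = (1/2)^2 = 1/4).
Hamilton's rule with n recipients of equal r: n·r·B > C, so B > C/(n·r) = 0.339/(4·0.25) = 0.339.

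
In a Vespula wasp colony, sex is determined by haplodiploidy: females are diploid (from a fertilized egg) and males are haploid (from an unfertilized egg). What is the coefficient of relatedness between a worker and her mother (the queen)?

One meiotic link between diploid queen and diploid daughter: r = 1/2.

0.5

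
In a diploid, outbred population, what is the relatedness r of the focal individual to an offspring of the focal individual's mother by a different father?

0.25

Each parent–offspring link contributes a factor of 1/2, and independent paths through distinct common ancestors add.
Half-sibs share one parent — one path of length 2: r = (1/2)^2 = 1/4.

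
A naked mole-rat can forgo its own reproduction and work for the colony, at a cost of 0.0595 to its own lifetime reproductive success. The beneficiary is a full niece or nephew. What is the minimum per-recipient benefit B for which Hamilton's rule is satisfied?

0.238

r to a full niece or nephew = 1/4 (full aunt/uncle↔niece/nephew: two paths of length 3 through the shared grandparent pair: r = 2·(1/2)^3 = 1/4).
Hamilton's rule with n recipients of equal r: n·r·B > C, so B > C/(n·r) = 0.0595/(1·0.25) = 0.238.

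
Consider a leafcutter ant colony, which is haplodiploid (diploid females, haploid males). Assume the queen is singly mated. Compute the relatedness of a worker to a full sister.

Haplodiploid full sisters inherit their father's entire haploid genome identically (contributing 1/2) and on average half of their mother's contribution (1/2 · 1/2 = 1/4); r = 1/2 + 1/4 = 3/4.

0.75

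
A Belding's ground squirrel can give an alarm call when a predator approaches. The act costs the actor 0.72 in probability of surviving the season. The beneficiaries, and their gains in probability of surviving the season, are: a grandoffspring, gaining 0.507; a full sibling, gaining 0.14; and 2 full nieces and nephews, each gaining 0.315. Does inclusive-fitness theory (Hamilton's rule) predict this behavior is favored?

Hamilton's rule: the trait is favored when the sum of r·B over every recipient exceeds the actor's cost C.
r to a grandoffspring = 0.25 (two parent–offspring links: r = (1/2)^2 = 1/4).
r to a full sibling = 1/2 (full sibs share both parents — two paths of length 2: r = 2·(1/2)^2 = 1/2).
r to a full niece or nephew = 0.25 (full aunt/uncle↔niece/nephew: two paths of length 3 through the shared grandparent pair: r = 2·(1/2)^3 = 1/4).
Summing one r·B term per recipient: 1·0.25·0.507 + 1·0.5·0.14 + 2·0.25·0.315 = 0.35425.
0.35425 < 0.72: the indirect benefit is less than the cost.

No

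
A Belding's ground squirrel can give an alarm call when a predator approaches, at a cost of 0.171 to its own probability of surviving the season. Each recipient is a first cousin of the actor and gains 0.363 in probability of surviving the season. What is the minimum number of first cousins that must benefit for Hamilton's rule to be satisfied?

4

r to a first cousin = 0.125 (first cousins share one grandparent pair — two paths of length 4: r = 2·(1/2)^4 = 1/8).
Hamilton's rule: n·r·B > C  ⇒  n > C/(r·B) = 0.171/(0.125·0.363) = 3.769.
The smallest integer exceeding 3.769 is 4.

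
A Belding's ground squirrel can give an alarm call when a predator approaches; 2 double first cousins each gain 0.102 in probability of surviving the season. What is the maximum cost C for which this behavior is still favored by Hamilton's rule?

r to a double first cousin = 0.25 (double first cousins share both grandparent pairs — four paths of length 4: r = 4·(1/2)^4 = 1/4).
Hamilton's rule: n·r·B > C, so the trait is favored while C < n·r·B = 2·0.25·0.102 = 0.051.

0.051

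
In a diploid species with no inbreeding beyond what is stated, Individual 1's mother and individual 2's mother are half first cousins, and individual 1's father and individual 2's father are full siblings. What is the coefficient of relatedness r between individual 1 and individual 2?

0.140625

With two independent routes of shared ancestry, r is the sum of the two contributions.
Individual 1 and individual 2 are related in two ways: half second cousins through their mothers (r = 1/64) and first cousins through their fathers (r = 1/8).
r = 1/64 + 1/8 = 0.140625.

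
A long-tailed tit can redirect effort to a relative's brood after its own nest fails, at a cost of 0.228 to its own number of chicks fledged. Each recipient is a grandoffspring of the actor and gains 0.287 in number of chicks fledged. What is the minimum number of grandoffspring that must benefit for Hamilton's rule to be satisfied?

4

r to a grandoffspring = 1/4 (two parent–offspring links: r = (1/2)^2 = 1/4).
Hamilton's rule: n·r·B > C  ⇒  n > C/(r·B) = 0.228/(0.25·0.287) = 3.178.
The smallest integer exceeding 3.178 is 4.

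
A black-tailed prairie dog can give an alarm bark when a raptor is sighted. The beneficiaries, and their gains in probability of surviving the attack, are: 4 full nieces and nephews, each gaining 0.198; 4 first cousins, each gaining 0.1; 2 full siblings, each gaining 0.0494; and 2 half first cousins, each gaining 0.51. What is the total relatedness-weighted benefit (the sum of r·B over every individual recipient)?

r to a full niece or nephew = 0.25 (full aunt/uncle↔niece/nephew: two paths of length 3 through the shared grandparent pair: r = 2·(1/2)^3 = 1/4).
r to a first cousin = 0.125 (first cousins share one grandparent pair — two paths of length 4: r = 2·(1/2)^4 = 1/8).
r to a full sibling = 0.5 (full sibs share both parents — two paths of length 2: r = 2·(1/2)^2 = 1/2).
r to a half first cousin = 0.0625 (half first cousins share one grandparent — one path of length 4: r = (1/2)^4 = 1/16).
Summing one r·B term per recipient: 4·0.25·0.198 + 4·0.125·0.1 + 2·0.5·0.0494 + 2·0.0625·0.51 = 0.36115.

0.36115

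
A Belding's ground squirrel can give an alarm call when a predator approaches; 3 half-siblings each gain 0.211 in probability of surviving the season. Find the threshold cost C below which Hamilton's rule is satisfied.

0.15825

r to a half-sibling = 1/4 (half-sibs share one parent — one path of length 2: r = (1/2)^2 = 1/4).
Hamilton's rule: n·r·B > C, so the trait is favored while C < n·r·B = 3·0.25·0.211 = 0.15825.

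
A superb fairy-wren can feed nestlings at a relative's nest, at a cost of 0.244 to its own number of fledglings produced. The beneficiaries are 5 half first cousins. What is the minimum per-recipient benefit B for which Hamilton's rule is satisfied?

0.7808

r to a half first cousin = 0.0625 (half first cousins share one grandparent — one path of length 4: r = (1/2)^4 = 1/16).
Hamilton's rule with n recipients of equal r: n·r·B > C, so B > C/(n·r) = 0.244/(5·0.0625) = 0.7808.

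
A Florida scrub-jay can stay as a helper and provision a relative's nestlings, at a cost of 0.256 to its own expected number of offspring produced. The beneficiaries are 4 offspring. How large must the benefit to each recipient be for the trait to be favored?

r to an offspring = 0.5 (one parent–offspring link: r = (1/2)^1 = 1/2).
Hamilton's rule with n recipients of equal r: n·r·B > C, so B > C/(n·r) = 0.256/(4·0.5) = 0.128.

0.128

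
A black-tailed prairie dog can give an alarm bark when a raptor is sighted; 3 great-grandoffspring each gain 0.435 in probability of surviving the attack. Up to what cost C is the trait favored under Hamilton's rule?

r to a great-grandoffspring = 0.125 (three parent–offspring links: r = (1/2)^3 = 1/8).
Hamilton's rule: n·r·B > C, so the trait is favored while C < n·r·B = 3·0.125·0.435 = 0.163125.

0.163125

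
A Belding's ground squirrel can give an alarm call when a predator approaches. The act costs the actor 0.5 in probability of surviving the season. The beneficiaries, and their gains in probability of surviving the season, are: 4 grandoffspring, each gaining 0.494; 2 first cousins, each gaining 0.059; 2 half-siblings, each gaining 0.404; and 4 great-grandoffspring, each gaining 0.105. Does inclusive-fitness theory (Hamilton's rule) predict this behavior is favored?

Yes

Hamilton's rule: the trait is favored when the sum of r·B over every recipient exceeds the actor's cost C.
r to a grandoffspring = 0.25 (two parent–offspring links: r = (1/2)^2 = 1/4).
r to a first cousin = 1/8 (first cousins share one grandparent pair — two paths of length 4: r = 2·(1/2)^4 = 1/8).
r to a half-sibling = 1/4 (half-sibs share one parent — one path of length 2: r = (1/2)^2 = 1/4).
r to a great-grandoffspring = 1/8 (three parent–offspring links: r = (1/2)^3 = 1/8).
Summing one r·B term per recipient: 4·0.25·0.494 + 2·0.125·0.059 + 2·0.25·0.404 + 4·0.125·0.105 = 0.76325.
0.76325 > 0.5: the indirect benefit exceeds the cost.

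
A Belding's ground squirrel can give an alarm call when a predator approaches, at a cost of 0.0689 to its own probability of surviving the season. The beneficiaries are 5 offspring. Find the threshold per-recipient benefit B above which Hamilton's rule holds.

r to an offspring = 0.5 (one parent–offspring link: r = (1/2)^1 = 1/2).
Hamilton's rule with n recipients of equal r: n·r·B > C, so B > C/(n·r) = 0.0689/(5·0.5) = 0.0276.

0.0276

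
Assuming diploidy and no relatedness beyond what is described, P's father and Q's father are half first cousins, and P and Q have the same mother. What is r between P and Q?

Relatedness sums over independent paths through distinct common ancestors.
P and Q are related in two ways: half second cousins through their fathers (r = 1/64) and half-sibs through their shared mother (r = 1/4).
r = 1/64 + 1/4 = 17/64 = 0.265625.

0.265625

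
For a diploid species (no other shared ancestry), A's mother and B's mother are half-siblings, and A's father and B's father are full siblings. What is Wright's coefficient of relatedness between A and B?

0.1875

Relatedness sums over independent paths through distinct common ancestors.
A and B are related in two ways: half first cousins through their mothers (r = 1/16) and first cousins through their fathers (r = 1/8).
r = 1/16 + 1/8 = 3/16 = 0.1875.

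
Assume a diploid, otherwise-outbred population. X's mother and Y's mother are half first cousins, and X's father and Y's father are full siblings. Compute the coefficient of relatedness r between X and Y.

0.140625

Relatedness sums over independent paths through distinct common ancestors.
X and Y are related in two ways: half second cousins through their mothers (r = 1/64) and first cousins through their fathers (r = 1/8).
r = 1/64 + 1/8 = 0.140625.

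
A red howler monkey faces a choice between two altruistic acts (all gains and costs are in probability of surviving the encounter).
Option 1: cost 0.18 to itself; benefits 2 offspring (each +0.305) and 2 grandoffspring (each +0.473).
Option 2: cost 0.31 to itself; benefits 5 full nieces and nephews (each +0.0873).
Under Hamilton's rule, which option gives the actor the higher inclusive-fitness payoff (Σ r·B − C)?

Option 1

Option 1: r to an offspring = 0.5.
Option 1: r to a grandoffspring = 0.25.
Option 1: Σ r·B − C = (2·0.5·0.305 + 2·0.25·0.473) − 0.18 = 0.3615.
Option 2: r to a full niece or nephew = 0.25.
Option 2: Σ r·B − C = (5·0.25·0.0873) − 0.31 = -0.200875.
Option 1 has the higher net inclusive-fitness payoff.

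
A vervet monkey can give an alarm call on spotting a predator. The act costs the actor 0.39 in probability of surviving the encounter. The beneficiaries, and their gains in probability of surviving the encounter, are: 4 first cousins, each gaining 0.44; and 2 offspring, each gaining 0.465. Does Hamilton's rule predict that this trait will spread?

Hamilton's rule: the trait is favored when the sum of r·B over every recipient exceeds the actor's cost C.
r to a first cousin = 0.125 (first cousins share one grandparent pair — two paths of length 4: r = 2·(1/2)^4 = 1/8).
r to an offspring = 0.5 (one parent–offspring link: r = (1/2)^1 = 1/2).
Summing one r·B term per recipient: 4·0.125·0.44 + 2·0.5·0.465 = 0.685.
0.685 > 0.39: the indirect benefit exceeds the cost.

Yes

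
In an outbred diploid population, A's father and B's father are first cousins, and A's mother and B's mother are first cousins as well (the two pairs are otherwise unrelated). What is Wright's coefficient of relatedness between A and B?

Relatedness sums over independent paths through distinct common ancestors.
A and B are related in two ways: second cousins through their fathers (r = 1/32) and second cousins through their mothers (r = 1/32).
r = 1/32 + 1/32 = 0.0625.

0.0625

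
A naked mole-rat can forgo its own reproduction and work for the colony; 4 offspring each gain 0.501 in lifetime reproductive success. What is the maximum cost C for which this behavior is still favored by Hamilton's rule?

r to an offspring = 0.5 (one parent–offspring link: r = (1/2)^1 = 1/2).
Hamilton's rule: n·r·B > C, so the trait is favored while C < n·r·B = 4·0.5·0.501 = 1.002.

1.002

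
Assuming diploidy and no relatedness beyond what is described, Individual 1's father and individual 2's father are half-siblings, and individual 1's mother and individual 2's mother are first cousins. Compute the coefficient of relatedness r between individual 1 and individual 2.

0.09375

Independent pedigree routes through distinct common ancestors add.
Individual 1 and individual 2 are related in two ways: half first cousins through their fathers (r = 1/16) and second cousins through their mothers (r = 1/32).
r = 1/16 + 1/32 = 3/32 = 0.09375.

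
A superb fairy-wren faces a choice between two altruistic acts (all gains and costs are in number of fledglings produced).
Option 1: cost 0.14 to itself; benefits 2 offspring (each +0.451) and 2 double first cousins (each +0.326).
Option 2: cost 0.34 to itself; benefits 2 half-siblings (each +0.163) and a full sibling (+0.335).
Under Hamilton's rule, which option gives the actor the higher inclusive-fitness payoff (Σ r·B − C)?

Option 1

Option 1: r to an offspring = 0.5.
Option 1: r to a double first cousin = 0.25.
Option 1: Σ r·B − C = (2·0.5·0.451 + 2·0.25·0.326) − 0.14 = 0.474.
Option 2: r to a half-sibling = 0.25.
Option 2: r to a full sibling = 0.5.
Option 2: Σ r·B − C = (2·0.25·0.163 + 1·0.5·0.335) − 0.34 = -0.091.
Option 1 has the higher net inclusive-fitness payoff.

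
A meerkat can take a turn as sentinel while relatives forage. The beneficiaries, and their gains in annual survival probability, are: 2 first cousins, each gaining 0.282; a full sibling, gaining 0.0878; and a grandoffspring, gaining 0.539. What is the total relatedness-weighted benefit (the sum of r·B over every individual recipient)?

0.24915

r to a first cousin = 1/8 (first cousins share one grandparent pair — two paths of length 4: r = 2·(1/2)^4 = 1/8).
r to a full sibling = 1/2 (full sibs share both parents — two paths of length 2: r = 2·(1/2)^2 = 1/2).
r to a grandoffspring = 1/4 (two parent–offspring links: r = (1/2)^2 = 1/4).
Summing one r·B term per recipient: 2·0.125·0.282 + 1·0.5·0.0878 + 1·0.25·0.539 = 0.24915.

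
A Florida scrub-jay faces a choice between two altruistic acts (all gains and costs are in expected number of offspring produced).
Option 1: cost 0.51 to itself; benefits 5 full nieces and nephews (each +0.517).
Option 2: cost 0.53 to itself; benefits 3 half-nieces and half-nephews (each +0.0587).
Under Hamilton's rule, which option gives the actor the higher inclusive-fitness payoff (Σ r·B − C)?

Option 1: r to a full niece or nephew = 0.25.
Option 1: Σ r·B − C = (5·0.25·0.517) − 0.51 = 0.13625.
Option 2: r to a half-niece or half-nephew = 0.125.
Option 2: Σ r·B − C = (3·0.125·0.0587) − 0.53 = -0.5079875.
Option 1 has the higher net inclusive-fitness payoff.

Option 1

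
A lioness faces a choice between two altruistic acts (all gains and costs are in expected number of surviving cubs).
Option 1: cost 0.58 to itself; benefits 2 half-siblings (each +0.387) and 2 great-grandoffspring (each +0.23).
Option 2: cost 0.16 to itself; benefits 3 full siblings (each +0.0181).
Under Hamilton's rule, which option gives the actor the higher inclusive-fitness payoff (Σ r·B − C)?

Option 2

Option 1: r to a half-sibling = 0.25.
Option 1: r to a great-grandoffspring = 0.125.
Option 1: Σ r·B − C = (2·0.25·0.387 + 2·0.125·0.23) − 0.58 = -0.329.
Option 2: r to a full sibling = 0.5.
Option 2: Σ r·B − C = (3·0.5·0.0181) − 0.16 = -0.13285.
Option 2 has the higher net inclusive-fitness payoff.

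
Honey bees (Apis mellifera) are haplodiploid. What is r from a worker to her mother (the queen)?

0.5

One meiotic link between diploid queen and diploid daughter: r = 1/2.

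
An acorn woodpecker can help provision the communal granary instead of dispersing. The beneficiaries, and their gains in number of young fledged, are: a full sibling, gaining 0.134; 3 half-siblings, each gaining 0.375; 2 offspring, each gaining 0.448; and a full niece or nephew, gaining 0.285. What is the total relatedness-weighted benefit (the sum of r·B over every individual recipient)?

0.8675

r to a full sibling = 1/2 (full sibs share both parents — two paths of length 2: r = 2·(1/2)^2 = 1/2).
r to a half-sibling = 0.25 (half-sibs share one parent — one path of length 2: r = (1/2)^2 = 1/4).
r to an offspring = 0.5 (one parent–offspring link: r = (1/2)^1 = 1/2).
r to a full niece or nephew = 0.25 (full aunt/uncle↔niece/nephew: two paths of length 3 through the shared grandparent pair: r = 2·(1/2)^3 = 1/4).
Summing one r·B term per recipient: 1·0.5·0.134 + 3·0.25·0.375 + 2·0.5·0.448 + 1·0.25·0.285 = 0.8675.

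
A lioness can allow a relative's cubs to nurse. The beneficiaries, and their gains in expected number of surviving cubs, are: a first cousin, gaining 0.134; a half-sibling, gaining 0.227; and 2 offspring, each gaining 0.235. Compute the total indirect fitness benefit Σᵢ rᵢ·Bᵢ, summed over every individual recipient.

0.3085

r to a first cousin = 0.125 (first cousins share one grandparent pair — two paths of length 4: r = 2·(1/2)^4 = 1/8).
r to a half-sibling = 1/4 (half-sibs share one parent — one path of length 2: r = (1/2)^2 = 1/4).
r to an offspring = 0.5 (one parent–offspring link: r = (1/2)^1 = 1/2).
Summing one r·B term per recipient: 1·0.125·0.134 + 1·0.25·0.227 + 2·0.5·0.235 = 0.3085.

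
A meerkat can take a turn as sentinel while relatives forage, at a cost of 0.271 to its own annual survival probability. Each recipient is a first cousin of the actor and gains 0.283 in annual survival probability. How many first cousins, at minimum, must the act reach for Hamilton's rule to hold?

r to a first cousin = 1/8 (first cousins share one grandparent pair — two paths of length 4: r = 2·(1/2)^4 = 1/8).
Hamilton's rule: n·r·B > C  ⇒  n > C/(r·B) = 0.271/(0.125·0.283) = 7.661.
The smallest integer exceeding 7.661 is 8.

8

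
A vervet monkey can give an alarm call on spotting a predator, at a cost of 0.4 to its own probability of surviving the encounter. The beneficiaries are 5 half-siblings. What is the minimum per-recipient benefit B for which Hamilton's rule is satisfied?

r to a half-sibling = 1/4 (half-sibs share one parent — one path of length 2: r = (1/2)^2 = 1/4).
Hamilton's rule with n recipients of equal r: n·r·B > C, so B > C/(n·r) = 0.4/(5·0.25) = 0.32.

0.32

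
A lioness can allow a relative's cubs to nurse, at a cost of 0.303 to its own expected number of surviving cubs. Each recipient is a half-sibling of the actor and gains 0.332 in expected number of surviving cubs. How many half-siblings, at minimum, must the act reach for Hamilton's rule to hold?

4

r to a half-sibling = 1/4 (half-sibs share one parent — one path of length 2: r = (1/2)^2 = 1/4).
Hamilton's rule: n·r·B > C  ⇒  n > C/(r·B) = 0.303/(0.25·0.332) = 3.651.
The smallest integer exceeding 3.651 is 4.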